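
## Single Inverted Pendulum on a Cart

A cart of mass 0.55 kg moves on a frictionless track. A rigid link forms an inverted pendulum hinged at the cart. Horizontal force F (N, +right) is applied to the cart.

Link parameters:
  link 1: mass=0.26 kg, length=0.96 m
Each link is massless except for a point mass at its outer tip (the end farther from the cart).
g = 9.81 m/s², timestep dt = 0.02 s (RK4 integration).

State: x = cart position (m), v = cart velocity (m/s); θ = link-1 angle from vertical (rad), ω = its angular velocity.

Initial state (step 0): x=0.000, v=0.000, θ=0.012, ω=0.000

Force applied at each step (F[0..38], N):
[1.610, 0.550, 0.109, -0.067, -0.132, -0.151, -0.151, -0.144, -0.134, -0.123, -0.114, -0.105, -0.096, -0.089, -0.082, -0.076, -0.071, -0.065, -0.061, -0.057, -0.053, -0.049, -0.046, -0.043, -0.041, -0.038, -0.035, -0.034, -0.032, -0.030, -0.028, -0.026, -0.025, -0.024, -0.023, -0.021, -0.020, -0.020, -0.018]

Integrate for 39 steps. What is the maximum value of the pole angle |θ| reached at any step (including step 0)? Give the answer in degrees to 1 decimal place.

Answer: 0.7°

Derivation:
apply F[0]=+1.610 → step 1: x=0.001, v=0.057, θ=0.011, ω=-0.057
apply F[1]=+0.550 → step 2: x=0.002, v=0.076, θ=0.010, ω=-0.075
apply F[2]=+0.109 → step 3: x=0.003, v=0.080, θ=0.009, ω=-0.076
apply F[3]=-0.067 → step 4: x=0.005, v=0.076, θ=0.007, ω=-0.071
apply F[4]=-0.132 → step 5: x=0.007, v=0.071, θ=0.006, ω=-0.064
apply F[5]=-0.151 → step 6: x=0.008, v=0.065, θ=0.005, ω=-0.057
apply F[6]=-0.151 → step 7: x=0.009, v=0.059, θ=0.003, ω=-0.050
apply F[7]=-0.144 → step 8: x=0.010, v=0.054, θ=0.003, ω=-0.044
apply F[8]=-0.134 → step 9: x=0.011, v=0.049, θ=0.002, ω=-0.038
apply F[9]=-0.123 → step 10: x=0.012, v=0.044, θ=0.001, ω=-0.033
apply F[10]=-0.114 → step 11: x=0.013, v=0.040, θ=0.000, ω=-0.029
apply F[11]=-0.105 → step 12: x=0.014, v=0.036, θ=-0.000, ω=-0.025
apply F[12]=-0.096 → step 13: x=0.014, v=0.032, θ=-0.001, ω=-0.021
apply F[13]=-0.089 → step 14: x=0.015, v=0.029, θ=-0.001, ω=-0.018
apply F[14]=-0.082 → step 15: x=0.016, v=0.026, θ=-0.001, ω=-0.015
apply F[15]=-0.076 → step 16: x=0.016, v=0.024, θ=-0.002, ω=-0.013
apply F[16]=-0.071 → step 17: x=0.017, v=0.021, θ=-0.002, ω=-0.011
apply F[17]=-0.065 → step 18: x=0.017, v=0.019, θ=-0.002, ω=-0.009
apply F[18]=-0.061 → step 19: x=0.017, v=0.017, θ=-0.002, ω=-0.007
apply F[19]=-0.057 → step 20: x=0.018, v=0.015, θ=-0.002, ω=-0.006
apply F[20]=-0.053 → step 21: x=0.018, v=0.014, θ=-0.002, ω=-0.004
apply F[21]=-0.049 → step 22: x=0.018, v=0.012, θ=-0.003, ω=-0.003
apply F[22]=-0.046 → step 23: x=0.018, v=0.011, θ=-0.003, ω=-0.002
apply F[23]=-0.043 → step 24: x=0.019, v=0.009, θ=-0.003, ω=-0.001
apply F[24]=-0.041 → step 25: x=0.019, v=0.008, θ=-0.003, ω=-0.001
apply F[25]=-0.038 → step 26: x=0.019, v=0.007, θ=-0.003, ω=-0.000
apply F[26]=-0.035 → step 27: x=0.019, v=0.006, θ=-0.003, ω=0.000
apply F[27]=-0.034 → step 28: x=0.019, v=0.005, θ=-0.003, ω=0.001
apply F[28]=-0.032 → step 29: x=0.019, v=0.004, θ=-0.003, ω=0.001
apply F[29]=-0.030 → step 30: x=0.019, v=0.003, θ=-0.003, ω=0.002
apply F[30]=-0.028 → step 31: x=0.019, v=0.002, θ=-0.003, ω=0.002
apply F[31]=-0.026 → step 32: x=0.019, v=0.002, θ=-0.002, ω=0.002
apply F[32]=-0.025 → step 33: x=0.020, v=0.001, θ=-0.002, ω=0.002
apply F[33]=-0.024 → step 34: x=0.020, v=0.000, θ=-0.002, ω=0.003
apply F[34]=-0.023 → step 35: x=0.020, v=-0.000, θ=-0.002, ω=0.003
apply F[35]=-0.021 → step 36: x=0.020, v=-0.001, θ=-0.002, ω=0.003
apply F[36]=-0.020 → step 37: x=0.019, v=-0.001, θ=-0.002, ω=0.003
apply F[37]=-0.020 → step 38: x=0.019, v=-0.002, θ=-0.002, ω=0.003
apply F[38]=-0.018 → step 39: x=0.019, v=-0.002, θ=-0.002, ω=0.003
Max |angle| over trajectory = 0.012 rad = 0.7°.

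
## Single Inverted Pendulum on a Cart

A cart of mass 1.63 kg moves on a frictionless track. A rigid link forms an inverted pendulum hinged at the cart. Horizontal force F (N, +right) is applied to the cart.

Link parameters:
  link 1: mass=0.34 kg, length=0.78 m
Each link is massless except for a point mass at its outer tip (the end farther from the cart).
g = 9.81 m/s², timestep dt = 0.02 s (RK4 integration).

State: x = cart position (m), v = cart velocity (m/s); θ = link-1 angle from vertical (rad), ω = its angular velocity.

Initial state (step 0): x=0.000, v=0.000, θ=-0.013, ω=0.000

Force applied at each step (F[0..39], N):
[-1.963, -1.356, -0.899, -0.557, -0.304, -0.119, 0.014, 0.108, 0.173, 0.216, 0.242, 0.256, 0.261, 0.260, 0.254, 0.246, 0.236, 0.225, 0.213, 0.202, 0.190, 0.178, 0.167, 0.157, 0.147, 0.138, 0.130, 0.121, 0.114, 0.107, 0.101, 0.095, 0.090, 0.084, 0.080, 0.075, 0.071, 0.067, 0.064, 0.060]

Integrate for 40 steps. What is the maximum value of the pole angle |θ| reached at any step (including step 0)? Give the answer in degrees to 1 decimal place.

Answer: 0.7°

Derivation:
apply F[0]=-1.963 → step 1: x=-0.000, v=-0.024, θ=-0.013, ω=0.027
apply F[1]=-1.356 → step 2: x=-0.001, v=-0.040, θ=-0.012, ω=0.045
apply F[2]=-0.899 → step 3: x=-0.002, v=-0.050, θ=-0.011, ω=0.055
apply F[3]=-0.557 → step 4: x=-0.003, v=-0.057, θ=-0.010, ω=0.061
apply F[4]=-0.304 → step 5: x=-0.004, v=-0.060, θ=-0.009, ω=0.063
apply F[5]=-0.119 → step 6: x=-0.005, v=-0.061, θ=-0.007, ω=0.062
apply F[6]=+0.014 → step 7: x=-0.006, v=-0.061, θ=-0.006, ω=0.060
apply F[7]=+0.108 → step 8: x=-0.008, v=-0.059, θ=-0.005, ω=0.056
apply F[8]=+0.173 → step 9: x=-0.009, v=-0.057, θ=-0.004, ω=0.052
apply F[9]=+0.216 → step 10: x=-0.010, v=-0.054, θ=-0.003, ω=0.048
apply F[10]=+0.242 → step 11: x=-0.011, v=-0.051, θ=-0.002, ω=0.043
apply F[11]=+0.256 → step 12: x=-0.012, v=-0.048, θ=-0.001, ω=0.039
apply F[12]=+0.261 → step 13: x=-0.013, v=-0.045, θ=-0.000, ω=0.035
apply F[13]=+0.260 → step 14: x=-0.014, v=-0.041, θ=0.000, ω=0.030
apply F[14]=+0.254 → step 15: x=-0.015, v=-0.038, θ=0.001, ω=0.027
apply F[15]=+0.246 → step 16: x=-0.015, v=-0.035, θ=0.001, ω=0.023
apply F[16]=+0.236 → step 17: x=-0.016, v=-0.032, θ=0.002, ω=0.020
apply F[17]=+0.225 → step 18: x=-0.017, v=-0.030, θ=0.002, ω=0.017
apply F[18]=+0.213 → step 19: x=-0.017, v=-0.027, θ=0.002, ω=0.014
apply F[19]=+0.202 → step 20: x=-0.018, v=-0.025, θ=0.003, ω=0.012
apply F[20]=+0.190 → step 21: x=-0.018, v=-0.023, θ=0.003, ω=0.010
apply F[21]=+0.178 → step 22: x=-0.019, v=-0.021, θ=0.003, ω=0.008
apply F[22]=+0.167 → step 23: x=-0.019, v=-0.019, θ=0.003, ω=0.006
apply F[23]=+0.157 → step 24: x=-0.019, v=-0.017, θ=0.003, ω=0.004
apply F[24]=+0.147 → step 25: x=-0.020, v=-0.015, θ=0.003, ω=0.003
apply F[25]=+0.138 → step 26: x=-0.020, v=-0.014, θ=0.003, ω=0.002
apply F[26]=+0.130 → step 27: x=-0.020, v=-0.012, θ=0.003, ω=0.001
apply F[27]=+0.121 → step 28: x=-0.020, v=-0.011, θ=0.003, ω=0.000
apply F[28]=+0.114 → step 29: x=-0.021, v=-0.010, θ=0.003, ω=-0.001
apply F[29]=+0.107 → step 30: x=-0.021, v=-0.008, θ=0.003, ω=-0.001
apply F[30]=+0.101 → step 31: x=-0.021, v=-0.007, θ=0.003, ω=-0.002
apply F[31]=+0.095 → step 32: x=-0.021, v=-0.006, θ=0.003, ω=-0.002
apply F[32]=+0.090 → step 33: x=-0.021, v=-0.005, θ=0.003, ω=-0.003
apply F[33]=+0.084 → step 34: x=-0.021, v=-0.004, θ=0.003, ω=-0.003
apply F[34]=+0.080 → step 35: x=-0.021, v=-0.004, θ=0.003, ω=-0.003
apply F[35]=+0.075 → step 36: x=-0.021, v=-0.003, θ=0.003, ω=-0.003
apply F[36]=+0.071 → step 37: x=-0.021, v=-0.002, θ=0.003, ω=-0.004
apply F[37]=+0.067 → step 38: x=-0.021, v=-0.001, θ=0.003, ω=-0.004
apply F[38]=+0.064 → step 39: x=-0.022, v=-0.001, θ=0.003, ω=-0.004
apply F[39]=+0.060 → step 40: x=-0.022, v=-0.000, θ=0.003, ω=-0.004
Max |angle| over trajectory = 0.013 rad = 0.7°.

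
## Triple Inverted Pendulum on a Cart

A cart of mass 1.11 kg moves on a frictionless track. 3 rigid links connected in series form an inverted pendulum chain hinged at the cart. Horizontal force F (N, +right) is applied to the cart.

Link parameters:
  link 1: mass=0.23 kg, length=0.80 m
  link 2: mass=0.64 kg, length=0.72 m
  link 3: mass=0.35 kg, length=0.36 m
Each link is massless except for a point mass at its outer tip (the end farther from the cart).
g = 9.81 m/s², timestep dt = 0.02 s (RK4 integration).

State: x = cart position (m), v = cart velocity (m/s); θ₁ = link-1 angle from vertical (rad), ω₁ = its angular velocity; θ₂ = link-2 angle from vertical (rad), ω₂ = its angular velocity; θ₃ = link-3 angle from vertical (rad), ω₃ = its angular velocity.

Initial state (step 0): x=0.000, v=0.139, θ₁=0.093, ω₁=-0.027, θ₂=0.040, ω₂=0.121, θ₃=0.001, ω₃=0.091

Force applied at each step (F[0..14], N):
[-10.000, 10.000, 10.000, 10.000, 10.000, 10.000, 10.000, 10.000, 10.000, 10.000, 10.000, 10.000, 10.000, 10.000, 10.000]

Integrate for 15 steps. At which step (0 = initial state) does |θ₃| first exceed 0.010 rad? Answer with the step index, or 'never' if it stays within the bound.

Answer: 11

Derivation:
apply F[0]=-10.000 → step 1: x=0.001, v=-0.059, θ₁=0.096, ω₁=0.292, θ₂=0.042, ω₂=0.059, θ₃=0.003, ω₃=0.062
apply F[1]=+10.000 → step 2: x=0.001, v=0.099, θ₁=0.100, ω₁=0.182, θ₂=0.042, ω₂=-0.021, θ₃=0.003, ω₃=0.027
apply F[2]=+10.000 → step 3: x=0.005, v=0.256, θ₁=0.103, ω₁=0.078, θ₂=0.041, ω₂=-0.107, θ₃=0.004, ω₃=-0.007
apply F[3]=+10.000 → step 4: x=0.011, v=0.412, θ₁=0.104, ω₁=-0.020, θ₂=0.038, ω₂=-0.198, θ₃=0.003, ω₃=-0.039
apply F[4]=+10.000 → step 5: x=0.021, v=0.569, θ₁=0.102, ω₁=-0.115, θ₂=0.033, ω₂=-0.296, θ₃=0.002, ω₃=-0.068
apply F[5]=+10.000 → step 6: x=0.034, v=0.727, θ₁=0.099, ω₁=-0.209, θ₂=0.026, ω₂=-0.398, θ₃=0.000, ω₃=-0.093
apply F[6]=+10.000 → step 7: x=0.050, v=0.886, θ₁=0.094, ω₁=-0.302, θ₂=0.017, ω₂=-0.506, θ₃=-0.002, ω₃=-0.112
apply F[7]=+10.000 → step 8: x=0.070, v=1.046, θ₁=0.087, ω₁=-0.396, θ₂=0.006, ω₂=-0.620, θ₃=-0.004, ω₃=-0.124
apply F[8]=+10.000 → step 9: x=0.092, v=1.209, θ₁=0.078, ω₁=-0.491, θ₂=-0.008, ω₂=-0.739, θ₃=-0.007, ω₃=-0.128
apply F[9]=+10.000 → step 10: x=0.118, v=1.374, θ₁=0.067, ω₁=-0.591, θ₂=-0.024, ω₂=-0.863, θ₃=-0.009, ω₃=-0.122
apply F[10]=+10.000 → step 11: x=0.147, v=1.542, θ₁=0.054, ω₁=-0.695, θ₂=-0.042, ω₂=-0.992, θ₃=-0.011, ω₃=-0.104
apply F[11]=+10.000 → step 12: x=0.180, v=1.713, θ₁=0.039, ω₁=-0.806, θ₂=-0.064, ω₂=-1.125, θ₃=-0.013, ω₃=-0.074
apply F[12]=+10.000 → step 13: x=0.216, v=1.887, θ₁=0.022, ω₁=-0.925, θ₂=-0.087, ω₂=-1.261, θ₃=-0.014, ω₃=-0.032
apply F[13]=+10.000 → step 14: x=0.255, v=2.065, θ₁=0.002, ω₁=-1.056, θ₂=-0.114, ω₂=-1.398, θ₃=-0.014, ω₃=0.022
apply F[14]=+10.000 → step 15: x=0.298, v=2.247, θ₁=-0.020, ω₁=-1.199, θ₂=-0.143, ω₂=-1.532, θ₃=-0.013, ω₃=0.087
|θ₃| = 0.011 > 0.010 first at step 11.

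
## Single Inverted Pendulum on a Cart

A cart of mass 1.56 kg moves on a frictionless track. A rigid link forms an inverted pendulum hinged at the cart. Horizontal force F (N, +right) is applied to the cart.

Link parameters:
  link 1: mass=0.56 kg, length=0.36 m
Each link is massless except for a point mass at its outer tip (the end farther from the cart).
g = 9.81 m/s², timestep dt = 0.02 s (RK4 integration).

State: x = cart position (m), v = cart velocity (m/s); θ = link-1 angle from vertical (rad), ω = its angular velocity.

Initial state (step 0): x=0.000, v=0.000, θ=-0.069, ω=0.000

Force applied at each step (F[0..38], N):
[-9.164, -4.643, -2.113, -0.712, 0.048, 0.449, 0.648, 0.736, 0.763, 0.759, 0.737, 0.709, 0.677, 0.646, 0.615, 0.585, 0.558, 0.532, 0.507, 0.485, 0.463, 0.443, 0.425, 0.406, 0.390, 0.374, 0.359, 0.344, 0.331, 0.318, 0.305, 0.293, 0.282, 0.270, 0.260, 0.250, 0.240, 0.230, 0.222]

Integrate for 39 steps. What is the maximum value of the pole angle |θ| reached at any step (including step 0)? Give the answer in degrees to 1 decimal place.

apply F[0]=-9.164 → step 1: x=-0.001, v=-0.113, θ=-0.066, ω=0.275
apply F[1]=-4.643 → step 2: x=-0.004, v=-0.168, θ=-0.060, ω=0.393
apply F[2]=-2.113 → step 3: x=-0.008, v=-0.191, θ=-0.051, ω=0.427
apply F[3]=-0.712 → step 4: x=-0.011, v=-0.197, θ=-0.043, ω=0.417
apply F[4]=+0.048 → step 5: x=-0.015, v=-0.193, θ=-0.035, ω=0.387
apply F[5]=+0.449 → step 6: x=-0.019, v=-0.185, θ=-0.028, ω=0.348
apply F[6]=+0.648 → step 7: x=-0.023, v=-0.175, θ=-0.021, ω=0.307
apply F[7]=+0.736 → step 8: x=-0.026, v=-0.165, θ=-0.015, ω=0.267
apply F[8]=+0.763 → step 9: x=-0.029, v=-0.154, θ=-0.010, ω=0.231
apply F[9]=+0.759 → step 10: x=-0.032, v=-0.144, θ=-0.006, ω=0.198
apply F[10]=+0.737 → step 11: x=-0.035, v=-0.134, θ=-0.002, ω=0.168
apply F[11]=+0.709 → step 12: x=-0.038, v=-0.125, θ=0.001, ω=0.143
apply F[12]=+0.677 → step 13: x=-0.040, v=-0.116, θ=0.003, ω=0.120
apply F[13]=+0.646 → step 14: x=-0.042, v=-0.108, θ=0.006, ω=0.100
apply F[14]=+0.615 → step 15: x=-0.044, v=-0.101, θ=0.007, ω=0.083
apply F[15]=+0.585 → step 16: x=-0.046, v=-0.094, θ=0.009, ω=0.068
apply F[16]=+0.558 → step 17: x=-0.048, v=-0.087, θ=0.010, ω=0.055
apply F[17]=+0.532 → step 18: x=-0.050, v=-0.081, θ=0.011, ω=0.044
apply F[18]=+0.507 → step 19: x=-0.051, v=-0.076, θ=0.012, ω=0.035
apply F[19]=+0.485 → step 20: x=-0.053, v=-0.070, θ=0.013, ω=0.027
apply F[20]=+0.463 → step 21: x=-0.054, v=-0.065, θ=0.013, ω=0.020
apply F[21]=+0.443 → step 22: x=-0.055, v=-0.060, θ=0.013, ω=0.014
apply F[22]=+0.425 → step 23: x=-0.057, v=-0.056, θ=0.014, ω=0.008
apply F[23]=+0.406 → step 24: x=-0.058, v=-0.052, θ=0.014, ω=0.004
apply F[24]=+0.390 → step 25: x=-0.059, v=-0.048, θ=0.014, ω=0.000
apply F[25]=+0.374 → step 26: x=-0.060, v=-0.044, θ=0.014, ω=-0.003
apply F[26]=+0.359 → step 27: x=-0.060, v=-0.040, θ=0.014, ω=-0.006
apply F[27]=+0.344 → step 28: x=-0.061, v=-0.037, θ=0.013, ω=-0.008
apply F[28]=+0.331 → step 29: x=-0.062, v=-0.033, θ=0.013, ω=-0.010
apply F[29]=+0.318 → step 30: x=-0.063, v=-0.030, θ=0.013, ω=-0.011
apply F[30]=+0.305 → step 31: x=-0.063, v=-0.027, θ=0.013, ω=-0.013
apply F[31]=+0.293 → step 32: x=-0.064, v=-0.024, θ=0.013, ω=-0.014
apply F[32]=+0.282 → step 33: x=-0.064, v=-0.022, θ=0.012, ω=-0.014
apply F[33]=+0.270 → step 34: x=-0.064, v=-0.019, θ=0.012, ω=-0.015
apply F[34]=+0.260 → step 35: x=-0.065, v=-0.017, θ=0.012, ω=-0.016
apply F[35]=+0.250 → step 36: x=-0.065, v=-0.014, θ=0.011, ω=-0.016
apply F[36]=+0.240 → step 37: x=-0.065, v=-0.012, θ=0.011, ω=-0.016
apply F[37]=+0.230 → step 38: x=-0.066, v=-0.010, θ=0.011, ω=-0.016
apply F[38]=+0.222 → step 39: x=-0.066, v=-0.008, θ=0.010, ω=-0.016
Max |angle| over trajectory = 0.069 rad = 4.0°.

Answer: 4.0°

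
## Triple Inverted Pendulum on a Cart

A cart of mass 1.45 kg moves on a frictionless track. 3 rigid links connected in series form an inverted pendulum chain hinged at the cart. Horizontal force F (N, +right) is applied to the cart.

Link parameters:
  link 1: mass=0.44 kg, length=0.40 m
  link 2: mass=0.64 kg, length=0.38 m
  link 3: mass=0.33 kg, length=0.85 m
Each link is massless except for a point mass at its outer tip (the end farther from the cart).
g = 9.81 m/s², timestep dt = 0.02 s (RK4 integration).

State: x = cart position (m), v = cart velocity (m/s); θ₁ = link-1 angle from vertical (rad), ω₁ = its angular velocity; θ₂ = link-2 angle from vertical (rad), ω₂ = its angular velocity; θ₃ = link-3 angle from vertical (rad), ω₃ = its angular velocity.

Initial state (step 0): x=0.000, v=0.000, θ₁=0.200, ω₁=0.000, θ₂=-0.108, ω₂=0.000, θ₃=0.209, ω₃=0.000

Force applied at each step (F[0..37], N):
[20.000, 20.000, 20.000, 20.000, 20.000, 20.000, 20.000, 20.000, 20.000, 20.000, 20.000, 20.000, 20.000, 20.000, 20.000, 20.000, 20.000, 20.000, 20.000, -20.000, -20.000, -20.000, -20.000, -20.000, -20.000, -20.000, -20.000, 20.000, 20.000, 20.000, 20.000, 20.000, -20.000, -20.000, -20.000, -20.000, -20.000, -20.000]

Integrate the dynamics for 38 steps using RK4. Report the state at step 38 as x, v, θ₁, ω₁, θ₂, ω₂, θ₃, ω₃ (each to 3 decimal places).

apply F[0]=+20.000 → step 1: x=0.002, v=0.239, θ₁=0.198, ω₁=-0.184, θ₂=-0.114, ω₂=-0.570, θ₃=0.210, ω₃=0.101
apply F[1]=+20.000 → step 2: x=0.010, v=0.479, θ₁=0.193, ω₁=-0.379, θ₂=-0.131, ω₂=-1.137, θ₃=0.213, ω₃=0.203
apply F[2]=+20.000 → step 3: x=0.022, v=0.722, θ₁=0.183, ω₁=-0.598, θ₂=-0.159, ω₂=-1.697, θ₃=0.218, ω₃=0.303
apply F[3]=+20.000 → step 4: x=0.038, v=0.971, θ₁=0.168, ω₁=-0.856, θ₂=-0.199, ω₂=-2.239, θ₃=0.225, ω₃=0.400
apply F[4]=+20.000 → step 5: x=0.060, v=1.224, θ₁=0.148, ω₁=-1.170, θ₂=-0.248, ω₂=-2.749, θ₃=0.234, ω₃=0.489
apply F[5]=+20.000 → step 6: x=0.087, v=1.484, θ₁=0.121, ω₁=-1.557, θ₂=-0.308, ω₂=-3.207, θ₃=0.245, ω₃=0.564
apply F[6]=+20.000 → step 7: x=0.120, v=1.750, θ₁=0.085, ω₁=-2.035, θ₂=-0.376, ω₂=-3.589, θ₃=0.256, ω₃=0.620
apply F[7]=+20.000 → step 8: x=0.158, v=2.022, θ₁=0.039, ω₁=-2.616, θ₂=-0.451, ω₂=-3.867, θ₃=0.269, ω₃=0.648
apply F[8]=+20.000 → step 9: x=0.201, v=2.297, θ₁=-0.020, ω₁=-3.310, θ₂=-0.530, ω₂=-4.013, θ₃=0.282, ω₃=0.643
apply F[9]=+20.000 → step 10: x=0.249, v=2.573, θ₁=-0.094, ω₁=-4.119, θ₂=-0.610, ω₂=-3.991, θ₃=0.295, ω₃=0.596
apply F[10]=+20.000 → step 11: x=0.304, v=2.842, θ₁=-0.186, ω₁=-5.035, θ₂=-0.688, ω₂=-3.765, θ₃=0.306, ω₃=0.499
apply F[11]=+20.000 → step 12: x=0.363, v=3.095, θ₁=-0.296, ω₁=-6.036, θ₂=-0.759, ω₂=-3.306, θ₃=0.314, ω₃=0.335
apply F[12]=+20.000 → step 13: x=0.427, v=3.311, θ₁=-0.427, ω₁=-7.076, θ₂=-0.819, ω₂=-2.616, θ₃=0.319, ω₃=0.083
apply F[13]=+20.000 → step 14: x=0.495, v=3.465, θ₁=-0.579, ω₁=-8.061, θ₂=-0.863, ω₂=-1.781, θ₃=0.317, ω₃=-0.285
apply F[14]=+20.000 → step 15: x=0.565, v=3.533, θ₁=-0.748, ω₁=-8.849, θ₂=-0.891, ω₂=-1.018, θ₃=0.306, ω₃=-0.784
apply F[15]=+20.000 → step 16: x=0.636, v=3.514, θ₁=-0.931, ω₁=-9.301, θ₂=-0.906, ω₂=-0.632, θ₃=0.285, ω₃=-1.380
apply F[16]=+20.000 → step 17: x=0.705, v=3.441, θ₁=-1.118, ω₁=-9.401, θ₂=-0.920, ω₂=-0.808, θ₃=0.251, ω₃=-1.990
apply F[17]=+20.000 → step 18: x=0.773, v=3.355, θ₁=-1.305, ω₁=-9.263, θ₂=-0.942, ω₂=-1.493, θ₃=0.205, ω₃=-2.549
apply F[18]=+20.000 → step 19: x=0.840, v=3.281, θ₁=-1.488, ω₁=-9.000, θ₂=-0.982, ω₂=-2.528, θ₃=0.149, ω₃=-3.045
apply F[19]=-20.000 → step 20: x=0.901, v=2.858, θ₁=-1.669, ω₁=-9.097, θ₂=-1.037, ω₂=-3.007, θ₃=0.086, ω₃=-3.263
apply F[20]=-20.000 → step 21: x=0.954, v=2.425, θ₁=-1.852, ω₁=-9.277, θ₂=-1.103, ω₂=-3.664, θ₃=0.019, ω₃=-3.493
apply F[21]=-20.000 → step 22: x=0.998, v=1.978, θ₁=-2.040, ω₁=-9.506, θ₂=-1.185, ω₂=-4.549, θ₃=-0.054, ω₃=-3.751
apply F[22]=-20.000 → step 23: x=1.033, v=1.520, θ₁=-2.232, ω₁=-9.726, θ₂=-1.287, ω₂=-5.717, θ₃=-0.131, ω₃=-4.054
apply F[23]=-20.000 → step 24: x=1.059, v=1.059, θ₁=-2.428, ω₁=-9.835, θ₂=-1.416, ω₂=-7.207, θ₃=-0.216, ω₃=-4.427
apply F[24]=-20.000 → step 25: x=1.075, v=0.610, θ₁=-2.624, ω₁=-9.677, θ₂=-1.578, ω₂=-9.012, θ₃=-0.309, ω₃=-4.908
apply F[25]=-20.000 → step 26: x=1.083, v=0.195, θ₁=-2.812, ω₁=-9.050, θ₂=-1.778, ω₂=-11.058, θ₃=-0.414, ω₃=-5.550
apply F[26]=-20.000 → step 27: x=1.083, v=-0.172, θ₁=-2.982, ω₁=-7.766, θ₂=-2.021, ω₂=-13.227, θ₃=-0.533, ω₃=-6.421
apply F[27]=+20.000 → step 28: x=1.082, v=0.062, θ₁=-3.104, ω₁=-4.372, θ₂=-2.308, ω₂=-15.450, θ₃=-0.673, ω₃=-7.616
apply F[28]=+20.000 → step 29: x=1.086, v=0.335, θ₁=-3.153, ω₁=-0.505, θ₂=-2.639, ω₂=-17.635, θ₃=-0.841, ω₃=-9.295
apply F[29]=+20.000 → step 30: x=1.096, v=0.614, θ₁=-3.127, ω₁=2.800, θ₂=-3.012, ω₂=-19.388, θ₃=-1.051, ω₃=-11.956
apply F[30]=+20.000 → step 31: x=1.110, v=0.839, θ₁=-3.068, ω₁=2.529, θ₂=-3.382, ω₂=-16.888, θ₃=-1.319, ω₃=-14.622
apply F[31]=+20.000 → step 32: x=1.129, v=1.072, θ₁=-3.030, ω₁=1.469, θ₂=-3.675, ω₂=-12.359, θ₃=-1.624, ω₃=-15.661
apply F[32]=-20.000 → step 33: x=1.148, v=0.782, θ₁=-3.015, ω₁=0.183, θ₂=-3.881, ω₂=-8.285, θ₃=-1.940, ω₃=-15.883
apply F[33]=-20.000 → step 34: x=1.161, v=0.500, θ₁=-3.019, ω₁=-0.581, θ₂=-4.007, ω₂=-4.257, θ₃=-2.258, ω₃=-15.885
apply F[34]=-20.000 → step 35: x=1.168, v=0.218, θ₁=-3.039, ω₁=-1.443, θ₂=-4.050, ω₂=0.011, θ₃=-2.576, ω₃=-15.925
apply F[35]=-20.000 → step 36: x=1.169, v=-0.069, θ₁=-3.082, ω₁=-3.084, θ₂=-4.003, ω₂=4.830, θ₃=-2.897, ω₃=-16.254
apply F[36]=-20.000 → step 37: x=1.165, v=-0.348, θ₁=-3.175, ω₁=-6.705, θ₂=-3.846, ω₂=11.363, θ₃=-3.230, ω₃=-17.220
apply F[37]=-20.000 → step 38: x=1.157, v=-0.236, θ₁=-3.378, ω₁=-13.112, θ₂=-3.517, ω₂=20.894, θ₃=-3.591, ω₃=-18.408

Answer: x=1.157, v=-0.236, θ₁=-3.378, ω₁=-13.112, θ₂=-3.517, ω₂=20.894, θ₃=-3.591, ω₃=-18.408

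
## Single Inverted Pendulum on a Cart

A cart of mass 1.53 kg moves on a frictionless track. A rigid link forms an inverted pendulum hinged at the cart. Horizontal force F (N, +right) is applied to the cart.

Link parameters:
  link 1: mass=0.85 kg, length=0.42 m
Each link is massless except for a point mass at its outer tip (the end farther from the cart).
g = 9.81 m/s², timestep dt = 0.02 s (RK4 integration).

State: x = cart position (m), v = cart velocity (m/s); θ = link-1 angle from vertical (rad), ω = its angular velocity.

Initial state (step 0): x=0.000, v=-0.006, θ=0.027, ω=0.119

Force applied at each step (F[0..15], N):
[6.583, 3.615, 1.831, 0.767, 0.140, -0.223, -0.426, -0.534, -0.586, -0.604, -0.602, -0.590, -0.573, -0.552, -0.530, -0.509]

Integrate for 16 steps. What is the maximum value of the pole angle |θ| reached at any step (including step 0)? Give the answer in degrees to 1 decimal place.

apply F[0]=+6.583 → step 1: x=0.001, v=0.077, θ=0.028, ω=-0.066
apply F[1]=+3.615 → step 2: x=0.003, v=0.121, θ=0.025, ω=-0.159
apply F[2]=+1.831 → step 3: x=0.005, v=0.143, θ=0.022, ω=-0.199
apply F[3]=+0.767 → step 4: x=0.008, v=0.151, θ=0.018, ω=-0.208
apply F[4]=+0.140 → step 5: x=0.011, v=0.151, θ=0.014, ω=-0.201
apply F[5]=-0.223 → step 6: x=0.014, v=0.147, θ=0.010, ω=-0.186
apply F[6]=-0.426 → step 7: x=0.017, v=0.140, θ=0.006, ω=-0.167
apply F[7]=-0.534 → step 8: x=0.020, v=0.133, θ=0.003, ω=-0.147
apply F[8]=-0.586 → step 9: x=0.022, v=0.125, θ=0.000, ω=-0.128
apply F[9]=-0.604 → step 10: x=0.025, v=0.117, θ=-0.002, ω=-0.109
apply F[10]=-0.602 → step 11: x=0.027, v=0.109, θ=-0.004, ω=-0.093
apply F[11]=-0.590 → step 12: x=0.029, v=0.102, θ=-0.006, ω=-0.078
apply F[12]=-0.573 → step 13: x=0.031, v=0.096, θ=-0.007, ω=-0.065
apply F[13]=-0.552 → step 14: x=0.033, v=0.089, θ=-0.008, ω=-0.054
apply F[14]=-0.530 → step 15: x=0.035, v=0.083, θ=-0.009, ω=-0.044
apply F[15]=-0.509 → step 16: x=0.036, v=0.078, θ=-0.010, ω=-0.035
Max |angle| over trajectory = 0.028 rad = 1.6°.

Answer: 1.6°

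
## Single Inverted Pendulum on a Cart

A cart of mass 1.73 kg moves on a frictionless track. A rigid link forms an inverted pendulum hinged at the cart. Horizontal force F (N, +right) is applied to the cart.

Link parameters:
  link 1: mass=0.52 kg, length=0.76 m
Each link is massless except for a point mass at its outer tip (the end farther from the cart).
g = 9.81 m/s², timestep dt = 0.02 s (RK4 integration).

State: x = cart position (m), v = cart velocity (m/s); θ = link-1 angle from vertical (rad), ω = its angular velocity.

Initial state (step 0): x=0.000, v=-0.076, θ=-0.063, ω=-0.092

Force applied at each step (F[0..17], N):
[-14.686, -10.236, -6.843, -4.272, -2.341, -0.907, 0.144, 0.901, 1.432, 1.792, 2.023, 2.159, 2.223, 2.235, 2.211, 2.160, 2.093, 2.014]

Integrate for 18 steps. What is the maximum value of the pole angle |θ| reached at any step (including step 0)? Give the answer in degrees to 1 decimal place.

Answer: 3.6°

Derivation:
apply F[0]=-14.686 → step 1: x=-0.003, v=-0.242, θ=-0.063, ω=0.109
apply F[1]=-10.236 → step 2: x=-0.009, v=-0.356, θ=-0.059, ω=0.244
apply F[2]=-6.843 → step 3: x=-0.017, v=-0.432, θ=-0.054, ω=0.329
apply F[3]=-4.272 → step 4: x=-0.026, v=-0.479, θ=-0.047, ω=0.377
apply F[4]=-2.341 → step 5: x=-0.036, v=-0.503, θ=-0.039, ω=0.398
apply F[5]=-0.907 → step 6: x=-0.046, v=-0.512, θ=-0.031, ω=0.401
apply F[6]=+0.144 → step 7: x=-0.056, v=-0.508, θ=-0.023, ω=0.389
apply F[7]=+0.901 → step 8: x=-0.066, v=-0.497, θ=-0.015, ω=0.369
apply F[8]=+1.432 → step 9: x=-0.076, v=-0.480, θ=-0.008, ω=0.344
apply F[9]=+1.792 → step 10: x=-0.086, v=-0.459, θ=-0.002, ω=0.315
apply F[10]=+2.023 → step 11: x=-0.094, v=-0.435, θ=0.004, ω=0.285
apply F[11]=+2.159 → step 12: x=-0.103, v=-0.411, θ=0.010, ω=0.254
apply F[12]=+2.223 → step 13: x=-0.111, v=-0.386, θ=0.015, ω=0.224
apply F[13]=+2.235 → step 14: x=-0.118, v=-0.361, θ=0.019, ω=0.196
apply F[14]=+2.211 → step 15: x=-0.125, v=-0.337, θ=0.022, ω=0.169
apply F[15]=+2.160 → step 16: x=-0.132, v=-0.313, θ=0.026, ω=0.145
apply F[16]=+2.093 → step 17: x=-0.138, v=-0.290, θ=0.028, ω=0.122
apply F[17]=+2.014 → step 18: x=-0.143, v=-0.269, θ=0.030, ω=0.101
Max |angle| over trajectory = 0.063 rad = 3.6°.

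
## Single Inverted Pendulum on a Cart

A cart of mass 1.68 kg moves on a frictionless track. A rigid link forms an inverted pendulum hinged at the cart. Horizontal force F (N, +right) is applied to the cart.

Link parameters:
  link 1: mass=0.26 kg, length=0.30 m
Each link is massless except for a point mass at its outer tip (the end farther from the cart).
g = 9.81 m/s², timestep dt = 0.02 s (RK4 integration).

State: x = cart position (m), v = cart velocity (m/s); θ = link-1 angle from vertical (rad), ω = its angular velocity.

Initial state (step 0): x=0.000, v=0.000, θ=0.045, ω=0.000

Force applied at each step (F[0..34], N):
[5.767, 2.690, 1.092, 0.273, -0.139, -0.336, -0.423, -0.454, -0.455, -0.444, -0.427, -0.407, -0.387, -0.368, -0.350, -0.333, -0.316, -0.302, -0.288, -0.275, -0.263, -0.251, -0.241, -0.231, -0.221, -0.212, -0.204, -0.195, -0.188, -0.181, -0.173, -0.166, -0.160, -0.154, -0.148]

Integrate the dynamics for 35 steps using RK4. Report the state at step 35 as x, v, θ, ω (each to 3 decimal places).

Answer: x=0.038, v=0.011, θ=-0.007, ω=0.010

Derivation:
apply F[0]=+5.767 → step 1: x=0.001, v=0.067, θ=0.043, ω=-0.195
apply F[1]=+2.690 → step 2: x=0.002, v=0.098, θ=0.038, ω=-0.271
apply F[2]=+1.092 → step 3: x=0.004, v=0.110, θ=0.033, ω=-0.287
apply F[3]=+0.273 → step 4: x=0.007, v=0.112, θ=0.027, ω=-0.275
apply F[4]=-0.139 → step 5: x=0.009, v=0.110, θ=0.022, ω=-0.251
apply F[5]=-0.336 → step 6: x=0.011, v=0.105, θ=0.017, ω=-0.223
apply F[6]=-0.423 → step 7: x=0.013, v=0.100, θ=0.013, ω=-0.195
apply F[7]=-0.454 → step 8: x=0.015, v=0.094, θ=0.009, ω=-0.169
apply F[8]=-0.455 → step 9: x=0.017, v=0.088, θ=0.006, ω=-0.145
apply F[9]=-0.444 → step 10: x=0.019, v=0.083, θ=0.004, ω=-0.124
apply F[10]=-0.427 → step 11: x=0.020, v=0.078, θ=0.001, ω=-0.105
apply F[11]=-0.407 → step 12: x=0.022, v=0.073, θ=-0.001, ω=-0.088
apply F[12]=-0.387 → step 13: x=0.023, v=0.068, θ=-0.002, ω=-0.074
apply F[13]=-0.368 → step 14: x=0.024, v=0.064, θ=-0.004, ω=-0.062
apply F[14]=-0.350 → step 15: x=0.026, v=0.060, θ=-0.005, ω=-0.051
apply F[15]=-0.333 → step 16: x=0.027, v=0.056, θ=-0.006, ω=-0.042
apply F[16]=-0.316 → step 17: x=0.028, v=0.053, θ=-0.006, ω=-0.034
apply F[17]=-0.302 → step 18: x=0.029, v=0.049, θ=-0.007, ω=-0.027
apply F[18]=-0.288 → step 19: x=0.030, v=0.046, θ=-0.008, ω=-0.021
apply F[19]=-0.275 → step 20: x=0.031, v=0.043, θ=-0.008, ω=-0.016
apply F[20]=-0.263 → step 21: x=0.032, v=0.040, θ=-0.008, ω=-0.012
apply F[21]=-0.251 → step 22: x=0.032, v=0.037, θ=-0.008, ω=-0.008
apply F[22]=-0.241 → step 23: x=0.033, v=0.035, θ=-0.008, ω=-0.005
apply F[23]=-0.231 → step 24: x=0.034, v=0.032, θ=-0.009, ω=-0.002
apply F[24]=-0.221 → step 25: x=0.034, v=0.030, θ=-0.009, ω=0.000
apply F[25]=-0.212 → step 26: x=0.035, v=0.028, θ=-0.009, ω=0.002
apply F[26]=-0.204 → step 27: x=0.035, v=0.026, θ=-0.008, ω=0.004
apply F[27]=-0.195 → step 28: x=0.036, v=0.024, θ=-0.008, ω=0.005
apply F[28]=-0.188 → step 29: x=0.036, v=0.022, θ=-0.008, ω=0.006
apply F[29]=-0.181 → step 30: x=0.037, v=0.020, θ=-0.008, ω=0.007
apply F[30]=-0.173 → step 31: x=0.037, v=0.018, θ=-0.008, ω=0.008
apply F[31]=-0.166 → step 32: x=0.038, v=0.016, θ=-0.008, ω=0.009
apply F[32]=-0.160 → step 33: x=0.038, v=0.014, θ=-0.008, ω=0.009
apply F[33]=-0.154 → step 34: x=0.038, v=0.013, θ=-0.007, ω=0.010
apply F[34]=-0.148 → step 35: x=0.038, v=0.011, θ=-0.007, ω=0.010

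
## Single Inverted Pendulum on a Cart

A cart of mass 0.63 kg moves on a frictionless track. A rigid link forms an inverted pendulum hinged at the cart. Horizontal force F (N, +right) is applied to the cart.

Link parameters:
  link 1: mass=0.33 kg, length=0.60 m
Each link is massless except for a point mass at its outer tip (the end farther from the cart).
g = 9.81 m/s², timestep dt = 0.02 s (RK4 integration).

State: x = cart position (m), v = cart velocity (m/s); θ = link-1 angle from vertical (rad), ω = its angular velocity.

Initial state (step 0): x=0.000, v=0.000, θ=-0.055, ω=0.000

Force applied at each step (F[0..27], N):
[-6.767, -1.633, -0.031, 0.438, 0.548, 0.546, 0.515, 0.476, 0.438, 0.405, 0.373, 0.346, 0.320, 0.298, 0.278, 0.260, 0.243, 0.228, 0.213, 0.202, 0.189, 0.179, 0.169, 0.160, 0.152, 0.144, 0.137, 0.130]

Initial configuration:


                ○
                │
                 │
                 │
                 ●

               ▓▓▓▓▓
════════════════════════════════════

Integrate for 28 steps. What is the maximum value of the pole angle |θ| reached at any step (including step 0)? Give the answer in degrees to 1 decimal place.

Answer: 3.2°

Derivation:
apply F[0]=-6.767 → step 1: x=-0.002, v=-0.209, θ=-0.052, ω=0.330
apply F[1]=-1.633 → step 2: x=-0.007, v=-0.256, θ=-0.044, ω=0.392
apply F[2]=-0.031 → step 3: x=-0.012, v=-0.253, θ=-0.037, ω=0.374
apply F[3]=+0.438 → step 4: x=-0.017, v=-0.235, θ=-0.030, ω=0.334
apply F[4]=+0.548 → step 5: x=-0.021, v=-0.215, θ=-0.023, ω=0.292
apply F[5]=+0.546 → step 6: x=-0.025, v=-0.196, θ=-0.018, ω=0.253
apply F[6]=+0.515 → step 7: x=-0.029, v=-0.178, θ=-0.013, ω=0.218
apply F[7]=+0.476 → step 8: x=-0.032, v=-0.162, θ=-0.009, ω=0.187
apply F[8]=+0.438 → step 9: x=-0.036, v=-0.147, θ=-0.006, ω=0.160
apply F[9]=+0.405 → step 10: x=-0.038, v=-0.134, θ=-0.003, ω=0.137
apply F[10]=+0.373 → step 11: x=-0.041, v=-0.122, θ=-0.000, ω=0.116
apply F[11]=+0.346 → step 12: x=-0.043, v=-0.111, θ=0.002, ω=0.098
apply F[12]=+0.320 → step 13: x=-0.045, v=-0.101, θ=0.004, ω=0.083
apply F[13]=+0.298 → step 14: x=-0.047, v=-0.092, θ=0.005, ω=0.069
apply F[14]=+0.278 → step 15: x=-0.049, v=-0.084, θ=0.006, ω=0.057
apply F[15]=+0.260 → step 16: x=-0.051, v=-0.076, θ=0.007, ω=0.047
apply F[16]=+0.243 → step 17: x=-0.052, v=-0.069, θ=0.008, ω=0.038
apply F[17]=+0.228 → step 18: x=-0.053, v=-0.063, θ=0.009, ω=0.030
apply F[18]=+0.213 → step 19: x=-0.055, v=-0.057, θ=0.010, ω=0.024
apply F[19]=+0.202 → step 20: x=-0.056, v=-0.052, θ=0.010, ω=0.018
apply F[20]=+0.189 → step 21: x=-0.057, v=-0.047, θ=0.010, ω=0.013
apply F[21]=+0.179 → step 22: x=-0.058, v=-0.042, θ=0.010, ω=0.009
apply F[22]=+0.169 → step 23: x=-0.058, v=-0.038, θ=0.011, ω=0.005
apply F[23]=+0.160 → step 24: x=-0.059, v=-0.034, θ=0.011, ω=0.002
apply F[24]=+0.152 → step 25: x=-0.060, v=-0.030, θ=0.011, ω=-0.001
apply F[25]=+0.144 → step 26: x=-0.060, v=-0.027, θ=0.011, ω=-0.003
apply F[26]=+0.137 → step 27: x=-0.061, v=-0.023, θ=0.011, ω=-0.005
apply F[27]=+0.130 → step 28: x=-0.061, v=-0.020, θ=0.010, ω=-0.007
Max |angle| over trajectory = 0.055 rad = 3.2°.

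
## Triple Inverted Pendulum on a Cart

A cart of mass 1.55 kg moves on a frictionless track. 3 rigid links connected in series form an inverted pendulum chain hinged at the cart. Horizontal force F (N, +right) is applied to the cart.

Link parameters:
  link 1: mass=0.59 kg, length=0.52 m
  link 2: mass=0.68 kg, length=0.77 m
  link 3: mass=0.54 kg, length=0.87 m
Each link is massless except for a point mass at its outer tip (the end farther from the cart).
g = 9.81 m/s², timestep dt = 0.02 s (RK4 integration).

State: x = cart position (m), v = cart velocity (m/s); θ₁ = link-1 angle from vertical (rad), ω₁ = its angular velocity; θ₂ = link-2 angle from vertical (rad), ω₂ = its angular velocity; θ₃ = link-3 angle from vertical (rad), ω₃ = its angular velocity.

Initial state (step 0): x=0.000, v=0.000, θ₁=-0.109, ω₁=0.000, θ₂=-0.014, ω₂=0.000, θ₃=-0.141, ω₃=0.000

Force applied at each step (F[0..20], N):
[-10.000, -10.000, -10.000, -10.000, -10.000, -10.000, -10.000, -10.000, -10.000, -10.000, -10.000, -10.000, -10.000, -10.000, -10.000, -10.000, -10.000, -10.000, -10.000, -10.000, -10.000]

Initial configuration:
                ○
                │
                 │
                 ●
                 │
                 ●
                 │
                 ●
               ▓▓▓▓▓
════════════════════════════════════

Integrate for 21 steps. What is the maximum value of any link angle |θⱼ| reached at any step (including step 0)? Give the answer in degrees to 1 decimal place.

apply F[0]=-10.000 → step 1: x=-0.001, v=-0.104, θ₁=-0.108, ω₁=0.082, θ₂=-0.013, ω₂=0.102, θ₃=-0.142, ω₃=-0.052
apply F[1]=-10.000 → step 2: x=-0.004, v=-0.208, θ₁=-0.106, ω₁=0.165, θ₂=-0.010, ω₂=0.204, θ₃=-0.143, ω₃=-0.105
apply F[2]=-10.000 → step 3: x=-0.009, v=-0.313, θ₁=-0.102, ω₁=0.252, θ₂=-0.005, ω₂=0.308, θ₃=-0.146, ω₃=-0.161
apply F[3]=-10.000 → step 4: x=-0.017, v=-0.419, θ₁=-0.096, ω₁=0.343, θ₂=0.002, ω₂=0.413, θ₃=-0.150, ω₃=-0.219
apply F[4]=-10.000 → step 5: x=-0.026, v=-0.527, θ₁=-0.088, ω₁=0.441, θ₂=0.012, ω₂=0.520, θ₃=-0.155, ω₃=-0.282
apply F[5]=-10.000 → step 6: x=-0.038, v=-0.638, θ₁=-0.078, ω₁=0.547, θ₂=0.023, ω₂=0.629, θ₃=-0.161, ω₃=-0.349
apply F[6]=-10.000 → step 7: x=-0.052, v=-0.751, θ₁=-0.066, ω₁=0.663, θ₂=0.037, ω₂=0.740, θ₃=-0.169, ω₃=-0.421
apply F[7]=-10.000 → step 8: x=-0.068, v=-0.868, θ₁=-0.051, ω₁=0.794, θ₂=0.053, ω₂=0.852, θ₃=-0.178, ω₃=-0.498
apply F[8]=-10.000 → step 9: x=-0.086, v=-0.988, θ₁=-0.034, ω₁=0.940, θ₂=0.071, ω₂=0.964, θ₃=-0.188, ω₃=-0.581
apply F[9]=-10.000 → step 10: x=-0.107, v=-1.112, θ₁=-0.014, ω₁=1.105, θ₂=0.091, ω₂=1.074, θ₃=-0.201, ω₃=-0.669
apply F[10]=-10.000 → step 11: x=-0.131, v=-1.241, θ₁=0.010, ω₁=1.292, θ₂=0.114, ω₂=1.180, θ₃=-0.215, ω₃=-0.759
apply F[11]=-10.000 → step 12: x=-0.157, v=-1.374, θ₁=0.038, ω₁=1.504, θ₂=0.139, ω₂=1.279, θ₃=-0.231, ω₃=-0.850
apply F[12]=-10.000 → step 13: x=-0.186, v=-1.511, θ₁=0.071, ω₁=1.744, θ₂=0.165, ω₂=1.366, θ₃=-0.249, ω₃=-0.938
apply F[13]=-10.000 → step 14: x=-0.217, v=-1.651, θ₁=0.108, ω₁=2.013, θ₂=0.193, ω₂=1.439, θ₃=-0.269, ω₃=-1.020
apply F[14]=-10.000 → step 15: x=-0.252, v=-1.794, θ₁=0.151, ω₁=2.311, θ₂=0.222, ω₂=1.493, θ₃=-0.290, ω₃=-1.090
apply F[15]=-10.000 → step 16: x=-0.289, v=-1.937, θ₁=0.201, ω₁=2.635, θ₂=0.253, ω₂=1.526, θ₃=-0.312, ω₃=-1.143
apply F[16]=-10.000 → step 17: x=-0.329, v=-2.077, θ₁=0.257, ω₁=2.978, θ₂=0.283, ω₂=1.538, θ₃=-0.336, ω₃=-1.173
apply F[17]=-10.000 → step 18: x=-0.372, v=-2.211, θ₁=0.320, ω₁=3.333, θ₂=0.314, ω₂=1.531, θ₃=-0.359, ω₃=-1.174
apply F[18]=-10.000 → step 19: x=-0.418, v=-2.335, θ₁=0.390, ω₁=3.685, θ₂=0.345, ω₂=1.512, θ₃=-0.382, ω₃=-1.143
apply F[19]=-10.000 → step 20: x=-0.466, v=-2.446, θ₁=0.467, ω₁=4.022, θ₂=0.375, ω₂=1.491, θ₃=-0.405, ω₃=-1.078
apply F[20]=-10.000 → step 21: x=-0.515, v=-2.539, θ₁=0.551, ω₁=4.331, θ₂=0.404, ω₂=1.479, θ₃=-0.425, ω₃=-0.980
Max |angle| over trajectory = 0.551 rad = 31.6°.

Answer: 31.6°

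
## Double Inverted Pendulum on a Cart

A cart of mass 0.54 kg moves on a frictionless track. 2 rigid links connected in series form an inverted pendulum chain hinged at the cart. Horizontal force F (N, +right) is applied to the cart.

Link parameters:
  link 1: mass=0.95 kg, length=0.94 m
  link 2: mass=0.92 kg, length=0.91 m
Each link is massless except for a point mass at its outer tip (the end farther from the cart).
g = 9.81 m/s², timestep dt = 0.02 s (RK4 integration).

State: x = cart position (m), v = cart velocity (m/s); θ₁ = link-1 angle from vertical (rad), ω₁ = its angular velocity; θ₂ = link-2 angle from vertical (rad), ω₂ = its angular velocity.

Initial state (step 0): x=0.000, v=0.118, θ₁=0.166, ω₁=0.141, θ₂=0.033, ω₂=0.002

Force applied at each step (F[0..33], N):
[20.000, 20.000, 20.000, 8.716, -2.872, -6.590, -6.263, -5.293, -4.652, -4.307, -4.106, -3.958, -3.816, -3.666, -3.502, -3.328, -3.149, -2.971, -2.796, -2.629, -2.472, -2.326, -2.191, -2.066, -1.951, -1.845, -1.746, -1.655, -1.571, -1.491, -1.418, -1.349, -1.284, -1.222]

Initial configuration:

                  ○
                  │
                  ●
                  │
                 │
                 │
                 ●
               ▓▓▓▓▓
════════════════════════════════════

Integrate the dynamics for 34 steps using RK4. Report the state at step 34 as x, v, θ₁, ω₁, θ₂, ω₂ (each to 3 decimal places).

Answer: x=0.427, v=-0.028, θ₁=-0.051, ω₁=0.098, θ₂=-0.044, ω₂=0.039

Derivation:
apply F[0]=+20.000 → step 1: x=0.008, v=0.697, θ₁=0.163, ω₁=-0.394, θ₂=0.032, ω₂=-0.079
apply F[1]=+20.000 → step 2: x=0.028, v=1.289, θ₁=0.150, ω₁=-0.948, θ₂=0.030, ω₂=-0.154
apply F[2]=+20.000 → step 3: x=0.060, v=1.911, θ₁=0.125, ω₁=-1.546, θ₂=0.026, ω₂=-0.213
apply F[3]=+8.716 → step 4: x=0.101, v=2.170, θ₁=0.092, ω₁=-1.782, θ₂=0.022, ω₂=-0.244
apply F[4]=-2.872 → step 5: x=0.143, v=2.030, θ₁=0.058, ω₁=-1.611, θ₂=0.017, ω₂=-0.260
apply F[5]=-6.590 → step 6: x=0.181, v=1.764, θ₁=0.029, ω₁=-1.316, θ₂=0.011, ω₂=-0.269
apply F[6]=-6.263 → step 7: x=0.213, v=1.523, θ₁=0.005, ω₁=-1.054, θ₂=0.006, ω₂=-0.272
apply F[7]=-5.293 → step 8: x=0.242, v=1.330, θ₁=-0.014, ω₁=-0.851, θ₂=0.000, ω₂=-0.269
apply F[8]=-4.652 → step 9: x=0.267, v=1.172, θ₁=-0.029, ω₁=-0.691, θ₂=-0.005, ω₂=-0.261
apply F[9]=-4.307 → step 10: x=0.289, v=1.036, θ₁=-0.042, ω₁=-0.560, θ₂=-0.010, ω₂=-0.249
apply F[10]=-4.106 → step 11: x=0.308, v=0.916, θ₁=-0.052, ω₁=-0.448, θ₂=-0.015, ω₂=-0.235
apply F[11]=-3.958 → step 12: x=0.326, v=0.807, θ₁=-0.060, ω₁=-0.353, θ₂=-0.019, ω₂=-0.218
apply F[12]=-3.816 → step 13: x=0.341, v=0.710, θ₁=-0.066, ω₁=-0.271, θ₂=-0.024, ω₂=-0.200
apply F[13]=-3.666 → step 14: x=0.354, v=0.621, θ₁=-0.071, ω₁=-0.200, θ₂=-0.027, ω₂=-0.182
apply F[14]=-3.502 → step 15: x=0.366, v=0.542, θ₁=-0.074, ω₁=-0.139, θ₂=-0.031, ω₂=-0.163
apply F[15]=-3.328 → step 16: x=0.376, v=0.470, θ₁=-0.076, ω₁=-0.088, θ₂=-0.034, ω₂=-0.144
apply F[16]=-3.149 → step 17: x=0.385, v=0.407, θ₁=-0.078, ω₁=-0.046, θ₂=-0.037, ω₂=-0.126
apply F[17]=-2.971 → step 18: x=0.392, v=0.351, θ₁=-0.078, ω₁=-0.011, θ₂=-0.039, ω₂=-0.109
apply F[18]=-2.796 → step 19: x=0.399, v=0.301, θ₁=-0.078, ω₁=0.018, θ₂=-0.041, ω₂=-0.093
apply F[19]=-2.629 → step 20: x=0.404, v=0.257, θ₁=-0.077, ω₁=0.041, θ₂=-0.043, ω₂=-0.077
apply F[20]=-2.472 → step 21: x=0.409, v=0.218, θ₁=-0.076, ω₁=0.059, θ₂=-0.044, ω₂=-0.063
apply F[21]=-2.326 → step 22: x=0.413, v=0.184, θ₁=-0.075, ω₁=0.073, θ₂=-0.045, ω₂=-0.050
apply F[22]=-2.191 → step 23: x=0.417, v=0.154, θ₁=-0.074, ω₁=0.084, θ₂=-0.046, ω₂=-0.037
apply F[23]=-2.066 → step 24: x=0.419, v=0.127, θ₁=-0.072, ω₁=0.092, θ₂=-0.047, ω₂=-0.026
apply F[24]=-1.951 → step 25: x=0.422, v=0.103, θ₁=-0.070, ω₁=0.098, θ₂=-0.047, ω₂=-0.016
apply F[25]=-1.845 → step 26: x=0.423, v=0.082, θ₁=-0.068, ω₁=0.102, θ₂=-0.047, ω₂=-0.007
apply F[26]=-1.746 → step 27: x=0.425, v=0.063, θ₁=-0.066, ω₁=0.104, θ₂=-0.047, ω₂=0.002
apply F[27]=-1.655 → step 28: x=0.426, v=0.045, θ₁=-0.064, ω₁=0.105, θ₂=-0.047, ω₂=0.009
apply F[28]=-1.571 → step 29: x=0.427, v=0.030, θ₁=-0.062, ω₁=0.105, θ₂=-0.047, ω₂=0.016
apply F[29]=-1.491 → step 30: x=0.427, v=0.016, θ₁=-0.060, ω₁=0.105, θ₂=-0.047, ω₂=0.022
apply F[30]=-1.418 → step 31: x=0.427, v=0.003, θ₁=-0.058, ω₁=0.104, θ₂=-0.046, ω₂=0.027
apply F[31]=-1.349 → step 32: x=0.427, v=-0.008, θ₁=-0.055, ω₁=0.102, θ₂=-0.046, ω₂=0.031
apply F[32]=-1.284 → step 33: x=0.427, v=-0.019, θ₁=-0.053, ω₁=0.100, θ₂=-0.045, ω₂=0.035
apply F[33]=-1.222 → step 34: x=0.427, v=-0.028, θ₁=-0.051, ω₁=0.098, θ₂=-0.044, ω₂=0.039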